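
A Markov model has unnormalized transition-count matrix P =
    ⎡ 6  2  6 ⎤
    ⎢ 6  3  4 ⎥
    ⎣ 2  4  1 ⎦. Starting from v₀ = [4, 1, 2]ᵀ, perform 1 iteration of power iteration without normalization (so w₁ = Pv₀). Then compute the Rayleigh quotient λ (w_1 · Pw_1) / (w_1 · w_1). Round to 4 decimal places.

10.9428

w1 = Pv₀ = (38, 35, 14)
Pw1 = (382, 389, 230)
w1·Pw1 = 38·382 + 35·389 + 14·230 = 31351; w1·w1 = 38·38 + 35·35 + 14·14 = 2865
λ ≈ 31351/2865 = 10.9428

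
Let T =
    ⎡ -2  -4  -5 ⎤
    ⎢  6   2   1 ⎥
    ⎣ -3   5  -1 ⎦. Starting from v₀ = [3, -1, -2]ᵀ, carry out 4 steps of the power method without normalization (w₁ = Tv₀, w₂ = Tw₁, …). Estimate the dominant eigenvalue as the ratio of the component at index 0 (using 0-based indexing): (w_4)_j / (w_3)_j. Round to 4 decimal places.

1.7280

w1 = Tv₀ = (8, 14, -12)
w2 = Tw1 = (-12, 64, 58)
w3 = Tw2 = (-522, 114, 298)
w4 = Tw3 = (-902, -2606, 1838)
Ratio at component: -902 / -522 = 1.7280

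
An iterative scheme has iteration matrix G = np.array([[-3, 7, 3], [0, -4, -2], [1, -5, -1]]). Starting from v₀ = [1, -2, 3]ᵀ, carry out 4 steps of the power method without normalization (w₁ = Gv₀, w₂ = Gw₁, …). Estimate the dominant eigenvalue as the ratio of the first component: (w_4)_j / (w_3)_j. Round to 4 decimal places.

w1 = Gv₀ = ((-3)·1 + 7·(-2) + 3·3; 0·1 + (-4)·(-2) + (-2)·3; 1·1 + (-5)·(-2) + (-1)·3) = (-8, 2, 8)
w2 = Gw1 = ((-3)·(-8) + 7·2 + 3·8; 0·(-8) + (-4)·2 + (-2)·8; 1·(-8) + (-5)·2 + (-1)·8) = (62, -24, -26)
w3 = Gw2 = (-432, 148, 208)
w4 = Gw3 = (2956, -1008, -1380)
Ratio at component: 2956 / -432 = -6.8426

-6.8426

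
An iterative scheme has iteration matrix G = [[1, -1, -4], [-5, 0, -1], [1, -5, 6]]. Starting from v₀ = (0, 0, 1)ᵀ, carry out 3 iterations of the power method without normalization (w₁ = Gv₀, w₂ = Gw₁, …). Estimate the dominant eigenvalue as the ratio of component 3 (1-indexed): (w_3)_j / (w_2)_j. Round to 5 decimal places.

w1 = Gv₀ = (1·0 + (-1)·0 + (-4)·1; (-5)·0 + 0·0 + (-1)·1; 1·0 + (-5)·0 + 6·1) = (-4, -1, 6)
w2 = Gw1 = (1·(-4) + (-1)·(-1) + (-4)·6; (-5)·(-4) + 0·(-1) + (-1)·6; 1·(-4) + (-5)·(-1) + 6·6) = (-27, 14, 37)
w3 = Gw2 = (-189, 98, 125)
Ratio at component: 125 / 37 = 3.37838

3.37838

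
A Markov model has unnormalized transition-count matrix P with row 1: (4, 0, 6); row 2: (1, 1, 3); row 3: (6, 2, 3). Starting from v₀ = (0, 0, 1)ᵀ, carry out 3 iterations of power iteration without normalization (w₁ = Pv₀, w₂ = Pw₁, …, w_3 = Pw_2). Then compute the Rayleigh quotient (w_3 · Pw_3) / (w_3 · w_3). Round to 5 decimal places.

λ ≈ 9.91667

w1 = Pv₀ = (4·0 + 0·0 + 6·1; 1·0 + 1·0 + 3·1; 6·0 + 2·0 + 3·1) = (6, 3, 3)
w2 = Pw1 = (4·6 + 0·3 + 6·3; 1·6 + 1·3 + 3·3; 6·6 + 2·3 + 3·3) = (42, 18, 51)
w3 = Pw2 = (474, 213, 441)
Pw3 = (4542, 2010, 4593)
w3·Pw3 = 474·4542 + 213·2010 + 441·4593 = 4606551; w3·w3 = 474·474 + 213·213 + 441·441 = 464526
λ ≈ 4606551/464526 = 9.91667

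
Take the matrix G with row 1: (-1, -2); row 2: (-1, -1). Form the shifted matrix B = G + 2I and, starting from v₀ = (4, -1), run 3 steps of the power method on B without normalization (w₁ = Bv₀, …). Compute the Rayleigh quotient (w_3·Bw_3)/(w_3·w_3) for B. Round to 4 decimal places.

B = G + 2I has rows (1, -2); (-1, 1)
w1 = Bv₀ = (1·4 + (-2)·(-1); (-1)·4 + 1·(-1)) = (6, -5)
w2 = Bw1 = (1·6 + (-2)·(-5); (-1)·6 + 1·(-5)) = (16, -11)
w3 = Bw2 = (38, -27)
Bw3 = (92, -65)
w3·Bw3 = 5251; w3·w3 = 2173; μ ≈ 5251/2173 = 2.4165

μ ≈ 2.4165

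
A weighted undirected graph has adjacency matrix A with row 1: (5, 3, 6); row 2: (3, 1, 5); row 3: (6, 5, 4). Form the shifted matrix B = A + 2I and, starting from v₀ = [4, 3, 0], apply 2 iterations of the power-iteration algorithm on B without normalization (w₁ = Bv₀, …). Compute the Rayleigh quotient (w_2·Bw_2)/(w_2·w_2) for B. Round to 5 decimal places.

15.13757

B = A + 2I has rows (7, 3, 6); (3, 3, 5); (6, 5, 6)
w1 = Bv₀ = (37, 21, 39)
w2 = Bw1 = (556, 369, 561)
Bw2 = (8365, 5580, 8547)
w2·Bw2 = 11504827; w2·w2 = 760018; μ ≈ 11504827/760018 = 15.13757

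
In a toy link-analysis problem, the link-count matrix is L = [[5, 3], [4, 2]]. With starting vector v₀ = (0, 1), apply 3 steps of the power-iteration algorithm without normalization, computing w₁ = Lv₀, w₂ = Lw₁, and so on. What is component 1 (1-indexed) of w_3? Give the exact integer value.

w1 = Lv₀ = (5·0 + 3·1; 4·0 + 2·1) = (3, 2)
w2 = Lw1 = (5·3 + 3·2; 4·3 + 2·2) = (21, 16)
w3 = Lw2 = (153, 116)
The requested component of w3 is 153.

153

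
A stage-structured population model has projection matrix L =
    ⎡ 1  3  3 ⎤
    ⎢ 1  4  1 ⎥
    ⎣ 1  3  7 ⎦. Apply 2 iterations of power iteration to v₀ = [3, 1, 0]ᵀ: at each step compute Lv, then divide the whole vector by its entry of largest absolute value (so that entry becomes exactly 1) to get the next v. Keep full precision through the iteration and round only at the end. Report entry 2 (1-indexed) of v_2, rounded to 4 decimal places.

Lv0 = (6.00000, 7.00000, 6.00000); divide by 7.00000 → v1 = (0.85714, 1.00000, 0.85714)
Lv1 = (6.42857, 5.71429, 9.85714); divide by 9.85714 → v2 = (0.65217, 0.57971, 1.00000)
Requested entry of v2: 40/69 = 0.5797

0.5797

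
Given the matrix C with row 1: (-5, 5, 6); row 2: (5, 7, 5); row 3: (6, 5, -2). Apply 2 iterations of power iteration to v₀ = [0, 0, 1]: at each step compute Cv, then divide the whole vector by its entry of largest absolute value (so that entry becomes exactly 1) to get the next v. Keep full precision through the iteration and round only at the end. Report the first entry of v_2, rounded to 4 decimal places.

Cv0 = (6.00000, 5.00000, -2.00000); divide by 6.00000 → v1 = (1.00000, 0.83333, -0.33333)
Cv1 = (-2.83333, 9.16667, 10.83333); divide by 10.83333 → v2 = (-0.26154, 0.84615, 1.00000)
Requested entry of v2: -17/65 = -0.2615

-0.2615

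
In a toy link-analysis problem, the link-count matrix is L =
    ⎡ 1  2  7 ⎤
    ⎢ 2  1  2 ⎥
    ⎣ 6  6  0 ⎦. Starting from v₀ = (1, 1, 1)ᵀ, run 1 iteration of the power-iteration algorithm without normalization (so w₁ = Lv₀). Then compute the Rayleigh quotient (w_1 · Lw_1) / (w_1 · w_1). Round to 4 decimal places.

w1 = Lv₀ = (1·1 + 2·1 + 7·1; 2·1 + 1·1 + 2·1; 6·1 + 6·1 + 0·1) = (10, 5, 12)
Lw1 = (104, 49, 90)
w1·Lw1 = 10·104 + 5·49 + 12·90 = 2365; w1·w1 = 10·10 + 5·5 + 12·12 = 269
λ ≈ 2365/269 = 8.7918

8.7918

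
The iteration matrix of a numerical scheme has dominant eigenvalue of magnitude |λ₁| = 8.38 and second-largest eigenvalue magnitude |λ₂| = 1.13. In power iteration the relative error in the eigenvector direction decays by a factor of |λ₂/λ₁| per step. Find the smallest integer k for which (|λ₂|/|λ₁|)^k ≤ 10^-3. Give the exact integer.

4

|λ₂/λ₁| = 1.13/8.38 = 0.13484
Need k ≥ ln(10^-3) / ln(0.13484) = -6.9078 / -2.0036 ≈ 3.448
Smallest integer k satisfying the bound: 4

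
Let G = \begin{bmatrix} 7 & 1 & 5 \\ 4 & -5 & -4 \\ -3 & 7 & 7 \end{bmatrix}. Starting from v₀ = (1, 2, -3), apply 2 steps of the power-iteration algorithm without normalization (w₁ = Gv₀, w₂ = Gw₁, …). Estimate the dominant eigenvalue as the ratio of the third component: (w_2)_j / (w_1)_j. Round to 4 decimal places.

1.0000

w1 = Gv₀ = (7·1 + 1·2 + 5·(-3); 4·1 + (-5)·2 + (-4)·(-3); (-3)·1 + 7·2 + 7·(-3)) = (-6, 6, -10)
w2 = Gw1 = (7·(-6) + 1·6 + 5·(-10); 4·(-6) + (-5)·6 + (-4)·(-10); (-3)·(-6) + 7·6 + 7·(-10)) = (-86, -14, -10)
Ratio at component: -10 / -10 = 1.0000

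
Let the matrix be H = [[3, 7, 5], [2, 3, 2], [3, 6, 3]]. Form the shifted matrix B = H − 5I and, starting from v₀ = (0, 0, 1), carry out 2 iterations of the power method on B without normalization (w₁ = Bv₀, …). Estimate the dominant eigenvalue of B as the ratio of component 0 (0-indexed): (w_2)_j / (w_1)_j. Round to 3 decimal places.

-1.200

B = H − 5I has rows (-2, 7, 5); (2, -2, 2); (3, 6, -2)
w1 = Bv₀ = ((-2)·0 + 7·0 + 5·1; 2·0 + (-2)·0 + 2·1; 3·0 + 6·0 + (-2)·1) = (5, 2, -2)
w2 = Bw1 = ((-2)·5 + 7·2 + 5·(-2); 2·5 + (-2)·2 + 2·(-2); 3·5 + 6·2 + (-2)·(-2)) = (-6, 2, 31)
Ratio: -6/5 = -1.200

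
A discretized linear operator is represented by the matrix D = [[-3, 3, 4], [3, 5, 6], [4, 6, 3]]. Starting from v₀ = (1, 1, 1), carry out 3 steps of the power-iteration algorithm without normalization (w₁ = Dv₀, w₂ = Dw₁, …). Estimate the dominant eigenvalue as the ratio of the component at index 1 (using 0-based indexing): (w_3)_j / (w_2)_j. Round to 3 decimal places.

λ ≈ 11.750

w1 = Dv₀ = ((-3)·1 + 3·1 + 4·1; 3·1 + 5·1 + 6·1; 4·1 + 6·1 + 3·1) = (4, 14, 13)
w2 = Dw1 = ((-3)·4 + 3·14 + 4·13; 3·4 + 5·14 + 6·13; 4·4 + 6·14 + 3·13) = (82, 160, 139)
w3 = Dw2 = (790, 1880, 1705)
Ratio at component: 1880 / 160 = 11.750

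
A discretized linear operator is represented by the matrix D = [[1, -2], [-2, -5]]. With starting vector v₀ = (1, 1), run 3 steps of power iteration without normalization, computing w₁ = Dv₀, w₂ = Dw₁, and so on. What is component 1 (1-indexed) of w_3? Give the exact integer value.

w1 = Dv₀ = (1·1 + (-2)·1; (-2)·1 + (-5)·1) = (-1, -7)
w2 = Dw1 = (1·(-1) + (-2)·(-7); (-2)·(-1) + (-5)·(-7)) = (13, 37)
w3 = Dw2 = (-61, -211)
The requested component of w3 is -61.

-61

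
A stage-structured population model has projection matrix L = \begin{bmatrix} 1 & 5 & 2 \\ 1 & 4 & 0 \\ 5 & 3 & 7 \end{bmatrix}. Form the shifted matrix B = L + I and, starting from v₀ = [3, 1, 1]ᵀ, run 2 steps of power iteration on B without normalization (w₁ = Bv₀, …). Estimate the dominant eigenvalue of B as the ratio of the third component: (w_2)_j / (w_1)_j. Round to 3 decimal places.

μ ≈ 11.423

B = L + I has rows (2, 5, 2); (1, 5, 0); (5, 3, 8)
w1 = Bv₀ = (13, 8, 26)
w2 = Bw1 = (118, 53, 297)
Ratio: 297/26 = 11.423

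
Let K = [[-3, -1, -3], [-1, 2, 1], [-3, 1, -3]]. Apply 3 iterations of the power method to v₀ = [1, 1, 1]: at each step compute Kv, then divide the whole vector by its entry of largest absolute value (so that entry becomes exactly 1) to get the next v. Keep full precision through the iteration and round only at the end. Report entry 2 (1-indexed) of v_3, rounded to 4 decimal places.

-0.0721

Kv0 = (-7.00000, 2.00000, -5.00000); divide by -7.00000 → v1 = (1.00000, -0.28571, 0.71429)
Kv1 = (-4.85714, -0.85714, -5.42857); divide by -5.42857 → v2 = (0.89474, 0.15789, 1.00000)
Kv2 = (-5.84211, 0.42105, -5.52632); divide by -5.84211 → v3 = (1.00000, -0.07207, 0.94595)
Requested entry of v3: 16/-222 = -0.0721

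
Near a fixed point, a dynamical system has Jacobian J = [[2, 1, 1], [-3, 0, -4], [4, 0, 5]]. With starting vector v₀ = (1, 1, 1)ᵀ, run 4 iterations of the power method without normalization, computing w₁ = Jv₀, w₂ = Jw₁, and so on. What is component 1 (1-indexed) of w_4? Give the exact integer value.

137

w1 = Jv₀ = (4, -7, 9)
w2 = Jw1 = (10, -48, 61)
w3 = Jw2 = (33, -274, 345)
w4 = Jw3 = (137, -1479, 1857)
The requested component of w4 is 137.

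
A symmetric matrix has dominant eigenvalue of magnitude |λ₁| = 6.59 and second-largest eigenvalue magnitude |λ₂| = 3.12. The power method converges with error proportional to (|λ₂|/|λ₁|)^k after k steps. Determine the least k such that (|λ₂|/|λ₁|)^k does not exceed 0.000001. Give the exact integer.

19

|λ₂/λ₁| = 3.12/6.59 = 0.47344
Need k ≥ ln(0.000001) / ln(0.47344) = -13.8155 / -0.7477 ≈ 18.477
Smallest integer k satisfying the bound: 19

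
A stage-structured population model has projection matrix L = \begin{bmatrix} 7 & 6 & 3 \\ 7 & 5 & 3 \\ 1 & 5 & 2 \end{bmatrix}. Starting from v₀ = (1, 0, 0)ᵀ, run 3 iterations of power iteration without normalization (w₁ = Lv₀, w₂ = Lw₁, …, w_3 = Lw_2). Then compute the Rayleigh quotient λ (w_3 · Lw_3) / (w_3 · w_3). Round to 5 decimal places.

14.01524

w1 = Lv₀ = (7·1 + 6·0 + 3·0; 7·1 + 5·0 + 3·0; 1·1 + 5·0 + 2·0) = (7, 7, 1)
w2 = Lw1 = (7·7 + 6·7 + 3·1; 7·7 + 5·7 + 3·1; 1·7 + 5·7 + 2·1) = (94, 87, 44)
w3 = Lw2 = (1312, 1225, 617)
Lw3 = (18385, 17160, 8671)
w3·Lw3 = 1312·18385 + 1225·17160 + 617·8671 = 50492127; w3·w3 = 1312·1312 + 1225·1225 + 617·617 = 3602658
λ ≈ 50492127/3602658 = 14.01524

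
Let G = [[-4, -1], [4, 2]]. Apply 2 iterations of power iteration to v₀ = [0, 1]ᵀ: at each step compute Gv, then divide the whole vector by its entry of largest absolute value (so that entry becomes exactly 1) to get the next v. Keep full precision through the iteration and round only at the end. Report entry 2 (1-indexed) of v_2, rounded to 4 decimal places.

Gv0 = (-1.00000, 2.00000); divide by 2.00000 → v1 = (-0.50000, 1.00000)
Gv1 = (1.00000, 0.00000); divide by 1.00000 → v2 = (1.00000, 0.00000)
Requested entry of v2: 0/2 = 0.0000

0.0000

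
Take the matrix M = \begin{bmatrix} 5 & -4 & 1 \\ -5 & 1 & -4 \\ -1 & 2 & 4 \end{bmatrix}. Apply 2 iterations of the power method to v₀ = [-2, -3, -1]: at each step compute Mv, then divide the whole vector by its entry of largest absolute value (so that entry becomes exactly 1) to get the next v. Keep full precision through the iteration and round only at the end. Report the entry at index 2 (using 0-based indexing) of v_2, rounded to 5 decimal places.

Mv0 = (1.000000, 11.000000, -8.000000); divide by 11.000000 → v1 = (0.090909, 1.000000, -0.727273)
Mv1 = (-4.272727, 3.454545, -1.000000); divide by -4.272727 → v2 = (1.000000, -0.808511, 0.234043)
Requested entry of v2: -11/-47 = 0.23404

0.23404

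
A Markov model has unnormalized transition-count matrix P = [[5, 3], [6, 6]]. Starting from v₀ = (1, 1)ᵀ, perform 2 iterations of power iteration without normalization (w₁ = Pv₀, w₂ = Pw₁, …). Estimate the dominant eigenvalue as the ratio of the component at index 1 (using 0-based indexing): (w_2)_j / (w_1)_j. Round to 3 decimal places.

w1 = Pv₀ = (5·1 + 3·1; 6·1 + 6·1) = (8, 12)
w2 = Pw1 = (5·8 + 3·12; 6·8 + 6·12) = (76, 120)
Ratio at component: 120 / 12 = 10.000

λ ≈ 10.000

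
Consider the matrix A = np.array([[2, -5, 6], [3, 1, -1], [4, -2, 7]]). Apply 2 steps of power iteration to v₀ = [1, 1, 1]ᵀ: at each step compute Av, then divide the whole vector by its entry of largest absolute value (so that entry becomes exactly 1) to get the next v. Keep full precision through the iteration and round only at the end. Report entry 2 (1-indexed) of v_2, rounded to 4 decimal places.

Av0 = (3.00000, 3.00000, 9.00000); divide by 9.00000 → v1 = (0.33333, 0.33333, 1.00000)
Av1 = (5.00000, 0.33333, 7.66667); divide by 7.66667 → v2 = (0.65217, 0.04348, 1.00000)
Requested entry of v2: 3/69 = 0.0435

0.0435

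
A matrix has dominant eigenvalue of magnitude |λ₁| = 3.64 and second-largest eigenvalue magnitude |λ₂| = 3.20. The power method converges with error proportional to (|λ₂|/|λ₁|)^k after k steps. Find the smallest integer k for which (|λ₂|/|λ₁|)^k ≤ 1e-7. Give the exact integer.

126

|λ₂/λ₁| = 3.20/3.64 = 0.87912
Need k ≥ ln(1e-7) / ln(0.87912) = -16.1181 / -0.1288 ≈ 125.109
Smallest integer k satisfying the bound: 126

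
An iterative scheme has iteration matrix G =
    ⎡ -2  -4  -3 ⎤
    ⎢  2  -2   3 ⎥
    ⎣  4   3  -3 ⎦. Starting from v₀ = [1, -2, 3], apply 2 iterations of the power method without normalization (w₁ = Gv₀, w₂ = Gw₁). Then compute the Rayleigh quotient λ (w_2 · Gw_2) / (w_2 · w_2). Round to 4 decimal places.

-5.7627

w1 = Gv₀ = ((-2)·1 + (-4)·(-2) + (-3)·3; 2·1 + (-2)·(-2) + 3·3; 4·1 + 3·(-2) + (-3)·3) = (-3, 15, -11)
w2 = Gw1 = ((-2)·(-3) + (-4)·15 + (-3)·(-11); 2·(-3) + (-2)·15 + 3·(-11); 4·(-3) + 3·15 + (-3)·(-11)) = (-21, -69, 66)
Gw2 = (120, 294, -489)
w2·Gw2 = (-21)·120 + (-69)·294 + 66·(-489) = -55080; w2·w2 = (-21)·(-21) + (-69)·(-69) + 66·66 = 9558
λ ≈ -55080/9558 = -5.7627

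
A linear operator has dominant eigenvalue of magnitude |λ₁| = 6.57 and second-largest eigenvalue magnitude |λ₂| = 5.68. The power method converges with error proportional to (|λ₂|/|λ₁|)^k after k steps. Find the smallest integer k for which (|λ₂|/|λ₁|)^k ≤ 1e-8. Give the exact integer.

127

|λ₂/λ₁| = 5.68/6.57 = 0.86454
Need k ≥ ln(1e-8) / ln(0.86454) = -18.4207 / -0.1456 ≈ 126.548
Smallest integer k satisfying the bound: 127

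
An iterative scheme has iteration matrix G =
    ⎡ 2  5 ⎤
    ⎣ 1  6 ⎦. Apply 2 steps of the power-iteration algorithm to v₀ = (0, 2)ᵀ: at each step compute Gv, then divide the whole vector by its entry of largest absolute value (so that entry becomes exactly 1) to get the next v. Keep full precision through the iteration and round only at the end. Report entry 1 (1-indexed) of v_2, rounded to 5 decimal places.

Gv0 = (10.000000, 12.000000); divide by 12.000000 → v1 = (0.833333, 1.000000)
Gv1 = (6.666667, 6.833333); divide by 6.833333 → v2 = (0.975610, 1.000000)
Requested entry of v2: 80/82 = 0.97561

0.97561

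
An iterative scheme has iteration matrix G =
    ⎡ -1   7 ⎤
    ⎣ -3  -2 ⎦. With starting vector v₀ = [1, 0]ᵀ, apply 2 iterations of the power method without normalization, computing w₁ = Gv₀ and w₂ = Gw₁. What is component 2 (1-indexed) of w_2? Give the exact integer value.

w1 = Gv₀ = ((-1)·1 + 7·0; (-3)·1 + (-2)·0) = (-1, -3)
w2 = Gw1 = ((-1)·(-1) + 7·(-3); (-3)·(-1) + (-2)·(-3)) = (-20, 9)
The requested component of w2 is 9.

9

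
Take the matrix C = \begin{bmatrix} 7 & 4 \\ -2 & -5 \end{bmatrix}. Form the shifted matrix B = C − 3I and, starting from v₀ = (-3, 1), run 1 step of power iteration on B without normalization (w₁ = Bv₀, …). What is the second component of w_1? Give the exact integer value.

B = C − 3I has rows (4, 4); (-2, -8)
w1 = Bv₀ = (4·(-3) + 4·1; (-2)·(-3) + (-8)·1) = (-8, -2)
Requested component of w1: -2

-2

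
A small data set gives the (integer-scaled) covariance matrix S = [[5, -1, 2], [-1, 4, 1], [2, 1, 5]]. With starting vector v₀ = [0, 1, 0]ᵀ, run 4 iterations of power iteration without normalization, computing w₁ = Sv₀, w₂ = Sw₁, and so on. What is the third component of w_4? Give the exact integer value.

w1 = Sv₀ = (-1, 4, 1)
w2 = Sw1 = (-7, 18, 7)
w3 = Sw2 = (-39, 86, 39)
w4 = Sw3 = (-203, 422, 203)
The requested component of w4 is 203.

203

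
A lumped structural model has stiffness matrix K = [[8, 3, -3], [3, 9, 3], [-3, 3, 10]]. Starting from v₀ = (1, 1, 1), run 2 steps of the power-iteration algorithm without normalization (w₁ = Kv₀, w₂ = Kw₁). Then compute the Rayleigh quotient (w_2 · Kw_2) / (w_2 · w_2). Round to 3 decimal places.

w1 = Kv₀ = (8·1 + 3·1 + (-3)·1; 3·1 + 9·1 + 3·1; (-3)·1 + 3·1 + 10·1) = (8, 15, 10)
w2 = Kw1 = (8·8 + 3·15 + (-3)·10; 3·8 + 9·15 + 3·10; (-3)·8 + 3·15 + 10·10) = (79, 189, 121)
Kw2 = (836, 2301, 1540)
w2·Kw2 = 79·836 + 189·2301 + 121·1540 = 687273; w2·w2 = 79·79 + 189·189 + 121·121 = 56603
λ ≈ 687273/56603 = 12.142

λ ≈ 12.142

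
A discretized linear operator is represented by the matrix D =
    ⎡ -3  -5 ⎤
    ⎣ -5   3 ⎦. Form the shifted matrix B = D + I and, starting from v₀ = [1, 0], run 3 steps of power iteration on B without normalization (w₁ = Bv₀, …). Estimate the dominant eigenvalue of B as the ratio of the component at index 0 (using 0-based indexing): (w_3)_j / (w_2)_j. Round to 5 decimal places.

μ ≈ -0.27586

B = D + I has rows (-2, -5); (-5, 4)
w1 = Bv₀ = ((-2)·1 + (-5)·0; (-5)·1 + 4·0) = (-2, -5)
w2 = Bw1 = ((-2)·(-2) + (-5)·(-5); (-5)·(-2) + 4·(-5)) = (29, -10)
w3 = Bw2 = (-8, -185)
Ratio: -8/29 = -0.27586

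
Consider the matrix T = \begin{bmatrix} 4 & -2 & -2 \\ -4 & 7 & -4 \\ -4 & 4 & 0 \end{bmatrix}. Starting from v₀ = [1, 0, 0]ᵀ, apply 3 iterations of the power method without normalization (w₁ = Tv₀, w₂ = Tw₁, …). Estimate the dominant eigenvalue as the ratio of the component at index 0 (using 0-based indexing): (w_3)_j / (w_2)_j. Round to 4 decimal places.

7.7500

w1 = Tv₀ = (4·1 + (-2)·0 + (-2)·0; (-4)·1 + 7·0 + (-4)·0; (-4)·1 + 4·0 + 0·0) = (4, -4, -4)
w2 = Tw1 = (4·4 + (-2)·(-4) + (-2)·(-4); (-4)·4 + 7·(-4) + (-4)·(-4); (-4)·4 + 4·(-4) + 0·(-4)) = (32, -28, -32)
w3 = Tw2 = (248, -196, -240)
Ratio at component: 248 / 32 = 7.7500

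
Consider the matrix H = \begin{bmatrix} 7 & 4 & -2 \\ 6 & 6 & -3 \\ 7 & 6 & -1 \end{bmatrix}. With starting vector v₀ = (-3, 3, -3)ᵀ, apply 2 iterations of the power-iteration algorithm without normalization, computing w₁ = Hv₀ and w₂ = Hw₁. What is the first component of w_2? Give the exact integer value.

w1 = Hv₀ = (7·(-3) + 4·3 + (-2)·(-3); 6·(-3) + 6·3 + (-3)·(-3); 7·(-3) + 6·3 + (-1)·(-3)) = (-3, 9, 0)
w2 = Hw1 = (7·(-3) + 4·9 + (-2)·0; 6·(-3) + 6·9 + (-3)·0; 7·(-3) + 6·9 + (-1)·0) = (15, 36, 33)
The requested component of w2 is 15.

15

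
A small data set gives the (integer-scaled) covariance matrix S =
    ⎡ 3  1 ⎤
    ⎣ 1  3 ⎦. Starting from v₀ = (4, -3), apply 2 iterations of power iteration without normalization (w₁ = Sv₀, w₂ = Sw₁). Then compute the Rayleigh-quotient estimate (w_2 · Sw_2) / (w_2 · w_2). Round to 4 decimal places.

w1 = Sv₀ = (3·4 + 1·(-3); 1·4 + 3·(-3)) = (9, -5)
w2 = Sw1 = (3·9 + 1·(-5); 1·9 + 3·(-5)) = (22, -6)
Sw2 = (60, 4)
w2·Sw2 = 22·60 + (-6)·4 = 1296; w2·w2 = 22·22 + (-6)·(-6) = 520
λ ≈ 1296/520 = 2.4923

λ ≈ 2.4923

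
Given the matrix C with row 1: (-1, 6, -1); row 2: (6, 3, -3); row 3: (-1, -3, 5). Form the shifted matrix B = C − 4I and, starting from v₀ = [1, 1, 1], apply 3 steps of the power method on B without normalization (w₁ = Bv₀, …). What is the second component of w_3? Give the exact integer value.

110

B = C − 4I has rows (-5, 6, -1); (6, -1, -3); (-1, -3, 1)
w1 = Bv₀ = ((-5)·1 + 6·1 + (-1)·1; 6·1 + (-1)·1 + (-3)·1; (-1)·1 + (-3)·1 + 1·1) = (0, 2, -3)
w2 = Bw1 = ((-5)·0 + 6·2 + (-1)·(-3); 6·0 + (-1)·2 + (-3)·(-3); (-1)·0 + (-3)·2 + 1·(-3)) = (15, 7, -9)
w3 = Bw2 = (-24, 110, -45)
Requested component of w3: 110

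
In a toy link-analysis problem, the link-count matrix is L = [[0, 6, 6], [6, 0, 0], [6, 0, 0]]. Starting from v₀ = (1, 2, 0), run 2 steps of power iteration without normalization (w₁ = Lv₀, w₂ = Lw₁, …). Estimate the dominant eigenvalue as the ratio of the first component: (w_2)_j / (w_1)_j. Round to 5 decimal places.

w1 = Lv₀ = (12, 6, 6)
w2 = Lw1 = (72, 72, 72)
Ratio at component: 72 / 12 = 6.00000

6.00000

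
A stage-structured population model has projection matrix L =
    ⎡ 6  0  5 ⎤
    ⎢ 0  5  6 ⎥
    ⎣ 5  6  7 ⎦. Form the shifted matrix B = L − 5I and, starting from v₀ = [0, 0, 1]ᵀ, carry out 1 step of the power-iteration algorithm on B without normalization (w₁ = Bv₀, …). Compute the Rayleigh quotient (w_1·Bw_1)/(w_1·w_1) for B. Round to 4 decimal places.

B = L − 5I has rows (1, 0, 5); (0, 0, 6); (5, 6, 2)
w1 = Bv₀ = (1·0 + 0·0 + 5·1; 0·0 + 0·0 + 6·1; 5·0 + 6·0 + 2·1) = (5, 6, 2)
Bw1 = (15, 12, 65)
w1·Bw1 = 277; w1·w1 = 65; μ ≈ 277/65 = 4.2615

4.2615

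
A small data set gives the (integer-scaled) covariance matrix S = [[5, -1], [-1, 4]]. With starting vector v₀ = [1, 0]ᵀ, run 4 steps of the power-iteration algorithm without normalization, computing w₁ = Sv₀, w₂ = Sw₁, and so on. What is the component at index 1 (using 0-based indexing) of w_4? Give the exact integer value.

w1 = Sv₀ = (5, -1)
w2 = Sw1 = (26, -9)
w3 = Sw2 = (139, -62)
w4 = Sw3 = (757, -387)
The requested component of w4 is -387.

-387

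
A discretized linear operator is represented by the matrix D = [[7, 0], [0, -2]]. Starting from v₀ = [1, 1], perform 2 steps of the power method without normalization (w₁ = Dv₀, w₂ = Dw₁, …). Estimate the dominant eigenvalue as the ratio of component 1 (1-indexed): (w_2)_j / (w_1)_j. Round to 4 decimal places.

λ ≈ 7.0000

w1 = Dv₀ = (7·1 + 0·1; 0·1 + (-2)·1) = (7, -2)
w2 = Dw1 = (7·7 + 0·(-2); 0·7 + (-2)·(-2)) = (49, 4)
Ratio at component: 49 / 7 = 7.0000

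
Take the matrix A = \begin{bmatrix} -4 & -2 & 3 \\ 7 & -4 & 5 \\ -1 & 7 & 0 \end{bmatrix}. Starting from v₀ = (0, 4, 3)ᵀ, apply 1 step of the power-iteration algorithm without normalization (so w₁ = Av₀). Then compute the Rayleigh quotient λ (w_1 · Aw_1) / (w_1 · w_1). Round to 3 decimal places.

λ ≈ -0.373

w1 = Av₀ = ((-4)·0 + (-2)·4 + 3·3; 7·0 + (-4)·4 + 5·3; (-1)·0 + 7·4 + 0·3) = (1, -1, 28)
Aw1 = (82, 151, -8)
w1·Aw1 = 1·82 + (-1)·151 + 28·(-8) = -293; w1·w1 = 1·1 + (-1)·(-1) + 28·28 = 786
λ ≈ -293/786 = -0.373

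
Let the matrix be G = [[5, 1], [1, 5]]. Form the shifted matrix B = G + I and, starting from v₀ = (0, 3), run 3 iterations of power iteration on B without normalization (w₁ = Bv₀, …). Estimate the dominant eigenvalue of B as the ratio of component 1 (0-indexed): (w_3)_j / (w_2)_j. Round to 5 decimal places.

μ ≈ 6.32432

B = G + I has rows (6, 1); (1, 6)
w1 = Bv₀ = (6·0 + 1·3; 1·0 + 6·3) = (3, 18)
w2 = Bw1 = (6·3 + 1·18; 1·3 + 6·18) = (36, 111)
w3 = Bw2 = (327, 702)
Ratio: 702/111 = 6.32432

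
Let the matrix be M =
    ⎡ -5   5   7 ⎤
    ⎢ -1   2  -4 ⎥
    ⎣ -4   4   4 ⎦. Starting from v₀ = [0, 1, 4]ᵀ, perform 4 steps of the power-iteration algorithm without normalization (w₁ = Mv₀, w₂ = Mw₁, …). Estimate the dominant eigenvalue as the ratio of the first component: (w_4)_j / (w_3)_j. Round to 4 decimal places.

w1 = Mv₀ = ((-5)·0 + 5·1 + 7·4; (-1)·0 + 2·1 + (-4)·4; (-4)·0 + 4·1 + 4·4) = (33, -14, 20)
w2 = Mw1 = ((-5)·33 + 5·(-14) + 7·20; (-1)·33 + 2·(-14) + (-4)·20; (-4)·33 + 4·(-14) + 4·20) = (-95, -141, -108)
w3 = Mw2 = (-986, 245, -616)
w4 = Mw3 = (1843, 3940, 2460)
Ratio at component: 1843 / -986 = -1.8692

-1.8692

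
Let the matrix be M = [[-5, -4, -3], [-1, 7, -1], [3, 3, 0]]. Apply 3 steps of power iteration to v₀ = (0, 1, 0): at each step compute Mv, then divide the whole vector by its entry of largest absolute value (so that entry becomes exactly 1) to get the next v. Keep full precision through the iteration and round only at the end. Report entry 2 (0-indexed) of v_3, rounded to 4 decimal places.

Mv0 = (-4.00000, 7.00000, 3.00000); divide by 7.00000 → v1 = (-0.57143, 1.00000, 0.42857)
Mv1 = (-2.42857, 7.14286, 1.28571); divide by 7.14286 → v2 = (-0.34000, 1.00000, 0.18000)
Mv2 = (-2.84000, 7.16000, 1.98000); divide by 7.16000 → v3 = (-0.39665, 1.00000, 0.27654)
Requested entry of v3: 99/358 = 0.2765

0.2765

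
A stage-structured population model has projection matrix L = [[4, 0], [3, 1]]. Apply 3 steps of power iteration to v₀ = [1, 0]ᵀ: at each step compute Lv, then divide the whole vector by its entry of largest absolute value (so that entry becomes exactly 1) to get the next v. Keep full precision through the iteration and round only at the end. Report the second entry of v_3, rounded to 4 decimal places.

0.9844

Lv0 = (4.00000, 3.00000); divide by 4.00000 → v1 = (1.00000, 0.75000)
Lv1 = (4.00000, 3.75000); divide by 4.00000 → v2 = (1.00000, 0.93750)
Lv2 = (4.00000, 3.93750); divide by 4.00000 → v3 = (1.00000, 0.98438)
Requested entry of v3: 63/64 = 0.9844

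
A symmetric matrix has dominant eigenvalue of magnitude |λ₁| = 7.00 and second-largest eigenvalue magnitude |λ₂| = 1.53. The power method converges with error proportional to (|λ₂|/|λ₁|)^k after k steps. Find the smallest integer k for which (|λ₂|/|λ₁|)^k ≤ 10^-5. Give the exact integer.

8

|λ₂/λ₁| = 1.53/7.00 = 0.21857
Need k ≥ ln(10^-5) / ln(0.21857) = -11.5129 / -1.5206 ≈ 7.571
Smallest integer k satisfying the bound: 8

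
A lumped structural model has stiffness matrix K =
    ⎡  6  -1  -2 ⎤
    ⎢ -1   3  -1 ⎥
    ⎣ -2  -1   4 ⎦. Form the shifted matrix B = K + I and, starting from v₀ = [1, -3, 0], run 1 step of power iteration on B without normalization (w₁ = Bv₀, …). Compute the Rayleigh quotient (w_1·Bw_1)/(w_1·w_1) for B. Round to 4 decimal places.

6.0259

B = K + I has rows (7, -1, -2); (-1, 4, -1); (-2, -1, 5)
w1 = Bv₀ = (10, -13, 1)
Bw1 = (81, -63, -2)
w1·Bw1 = 1627; w1·w1 = 270; μ ≈ 1627/270 = 6.0259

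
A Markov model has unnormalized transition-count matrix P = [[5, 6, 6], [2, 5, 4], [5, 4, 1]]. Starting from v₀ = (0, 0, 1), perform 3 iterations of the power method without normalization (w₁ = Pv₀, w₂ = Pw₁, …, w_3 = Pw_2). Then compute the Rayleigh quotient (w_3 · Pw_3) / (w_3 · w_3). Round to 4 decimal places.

w1 = Pv₀ = (6, 4, 1)
w2 = Pw1 = (60, 36, 47)
w3 = Pw2 = (798, 488, 491)
Pw3 = (9864, 6000, 6433)
w3·Pw3 = 798·9864 + 488·6000 + 491·6433 = 13958075; w3·w3 = 798·798 + 488·488 + 491·491 = 1116029
λ ≈ 13958075/1116029 = 12.5069

λ ≈ 12.5069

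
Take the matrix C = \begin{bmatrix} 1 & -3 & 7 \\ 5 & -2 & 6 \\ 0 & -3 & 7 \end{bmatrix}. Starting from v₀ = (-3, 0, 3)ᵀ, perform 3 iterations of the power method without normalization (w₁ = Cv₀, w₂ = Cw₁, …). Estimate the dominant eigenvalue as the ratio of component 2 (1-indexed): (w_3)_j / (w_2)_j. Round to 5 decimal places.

w1 = Cv₀ = (1·(-3) + (-3)·0 + 7·3; 5·(-3) + (-2)·0 + 6·3; 0·(-3) + (-3)·0 + 7·3) = (18, 3, 21)
w2 = Cw1 = (1·18 + (-3)·3 + 7·21; 5·18 + (-2)·3 + 6·21; 0·18 + (-3)·3 + 7·21) = (156, 210, 138)
w3 = Cw2 = (492, 1188, 336)
Ratio at component: 1188 / 210 = 5.65714

5.65714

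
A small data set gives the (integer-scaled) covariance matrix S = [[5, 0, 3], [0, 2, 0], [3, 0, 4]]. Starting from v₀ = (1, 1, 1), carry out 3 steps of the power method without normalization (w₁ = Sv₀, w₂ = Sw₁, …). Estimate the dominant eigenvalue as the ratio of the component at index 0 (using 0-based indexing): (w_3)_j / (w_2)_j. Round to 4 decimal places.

7.5574

w1 = Sv₀ = (5·1 + 0·1 + 3·1; 0·1 + 2·1 + 0·1; 3·1 + 0·1 + 4·1) = (8, 2, 7)
w2 = Sw1 = (5·8 + 0·2 + 3·7; 0·8 + 2·2 + 0·7; 3·8 + 0·2 + 4·7) = (61, 4, 52)
w3 = Sw2 = (461, 8, 391)
Ratio at component: 461 / 61 = 7.5574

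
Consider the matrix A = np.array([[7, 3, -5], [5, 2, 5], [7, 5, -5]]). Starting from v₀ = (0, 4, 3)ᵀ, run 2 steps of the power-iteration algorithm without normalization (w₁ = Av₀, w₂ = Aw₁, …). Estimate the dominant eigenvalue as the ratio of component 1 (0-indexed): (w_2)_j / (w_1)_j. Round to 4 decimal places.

λ ≈ 2.4348

w1 = Av₀ = (-3, 23, 5)
w2 = Aw1 = (23, 56, 69)
Ratio at component: 56 / 23 = 2.4348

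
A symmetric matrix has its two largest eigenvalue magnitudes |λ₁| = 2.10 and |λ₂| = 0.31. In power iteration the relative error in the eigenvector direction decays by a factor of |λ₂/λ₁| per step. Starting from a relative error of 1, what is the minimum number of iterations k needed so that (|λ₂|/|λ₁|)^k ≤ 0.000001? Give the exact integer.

|λ₂/λ₁| = 0.31/2.10 = 0.14762
Need k ≥ ln(0.000001) / ln(0.14762) = -13.8155 / -1.9131 ≈ 7.221
Smallest integer k satisfying the bound: 8

8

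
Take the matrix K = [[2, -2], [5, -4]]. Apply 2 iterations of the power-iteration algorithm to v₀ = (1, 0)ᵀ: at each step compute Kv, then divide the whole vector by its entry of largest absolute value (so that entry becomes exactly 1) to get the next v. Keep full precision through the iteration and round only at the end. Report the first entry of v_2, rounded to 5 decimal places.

0.60000

Kv0 = (2.000000, 5.000000); divide by 5.000000 → v1 = (0.400000, 1.000000)
Kv1 = (-1.200000, -2.000000); divide by -2.000000 → v2 = (0.600000, 1.000000)
Requested entry of v2: -6/-10 = 0.60000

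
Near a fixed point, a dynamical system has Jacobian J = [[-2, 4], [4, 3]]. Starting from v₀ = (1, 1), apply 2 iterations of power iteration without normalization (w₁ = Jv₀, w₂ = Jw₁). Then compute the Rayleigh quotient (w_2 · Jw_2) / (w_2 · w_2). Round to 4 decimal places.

w1 = Jv₀ = ((-2)·1 + 4·1; 4·1 + 3·1) = (2, 7)
w2 = Jw1 = ((-2)·2 + 4·7; 4·2 + 3·7) = (24, 29)
Jw2 = (68, 183)
w2·Jw2 = 24·68 + 29·183 = 6939; w2·w2 = 24·24 + 29·29 = 1417
λ ≈ 6939/1417 = 4.8970

4.8970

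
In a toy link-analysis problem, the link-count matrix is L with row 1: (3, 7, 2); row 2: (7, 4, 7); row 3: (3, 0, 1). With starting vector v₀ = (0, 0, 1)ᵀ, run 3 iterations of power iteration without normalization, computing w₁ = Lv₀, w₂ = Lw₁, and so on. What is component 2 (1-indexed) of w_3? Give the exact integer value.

w1 = Lv₀ = (3·0 + 7·0 + 2·1; 7·0 + 4·0 + 7·1; 3·0 + 0·0 + 1·1) = (2, 7, 1)
w2 = Lw1 = (3·2 + 7·7 + 2·1; 7·2 + 4·7 + 7·1; 3·2 + 0·7 + 1·1) = (57, 49, 7)
w3 = Lw2 = (528, 644, 178)
The requested component of w3 is 644.

644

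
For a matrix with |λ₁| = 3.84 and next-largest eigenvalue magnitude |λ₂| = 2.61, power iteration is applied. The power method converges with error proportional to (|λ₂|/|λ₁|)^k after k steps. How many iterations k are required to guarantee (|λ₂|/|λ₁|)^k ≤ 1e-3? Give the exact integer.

18

|λ₂/λ₁| = 2.61/3.84 = 0.67969
Need k ≥ ln(1e-3) / ln(0.67969) = -6.9078 / -0.3861 ≈ 17.890
Smallest integer k satisfying the bound: 18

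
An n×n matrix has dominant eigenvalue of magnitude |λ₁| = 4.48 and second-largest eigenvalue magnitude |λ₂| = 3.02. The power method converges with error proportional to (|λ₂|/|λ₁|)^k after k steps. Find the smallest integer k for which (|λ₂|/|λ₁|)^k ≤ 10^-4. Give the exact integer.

24

|λ₂/λ₁| = 3.02/4.48 = 0.67411
Need k ≥ ln(10^-4) / ln(0.67411) = -9.2103 / -0.3944 ≈ 23.355
Smallest integer k satisfying the bound: 24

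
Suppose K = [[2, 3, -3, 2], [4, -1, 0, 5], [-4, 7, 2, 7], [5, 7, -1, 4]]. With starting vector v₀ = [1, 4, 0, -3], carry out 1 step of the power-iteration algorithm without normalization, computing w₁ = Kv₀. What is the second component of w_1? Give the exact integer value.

w1 = Kv₀ = (8, -15, 3, 21)
The requested component of w1 is -15.

-15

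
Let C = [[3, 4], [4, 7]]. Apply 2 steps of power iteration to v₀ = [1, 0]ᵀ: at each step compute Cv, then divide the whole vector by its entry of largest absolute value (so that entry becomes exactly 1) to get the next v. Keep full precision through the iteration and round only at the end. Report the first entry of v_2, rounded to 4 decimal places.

0.6250

Cv0 = (3.00000, 4.00000); divide by 4.00000 → v1 = (0.75000, 1.00000)
Cv1 = (6.25000, 10.00000); divide by 10.00000 → v2 = (0.62500, 1.00000)
Requested entry of v2: 25/40 = 0.6250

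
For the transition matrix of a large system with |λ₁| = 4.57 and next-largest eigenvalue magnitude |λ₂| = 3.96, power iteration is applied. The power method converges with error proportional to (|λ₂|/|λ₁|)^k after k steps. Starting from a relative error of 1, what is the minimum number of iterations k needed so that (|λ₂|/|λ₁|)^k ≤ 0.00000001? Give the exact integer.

129

|λ₂/λ₁| = 3.96/4.57 = 0.86652
Need k ≥ ln(0.00000001) / ln(0.86652) = -18.4207 / -0.1433 ≈ 128.574
Smallest integer k satisfying the bound: 129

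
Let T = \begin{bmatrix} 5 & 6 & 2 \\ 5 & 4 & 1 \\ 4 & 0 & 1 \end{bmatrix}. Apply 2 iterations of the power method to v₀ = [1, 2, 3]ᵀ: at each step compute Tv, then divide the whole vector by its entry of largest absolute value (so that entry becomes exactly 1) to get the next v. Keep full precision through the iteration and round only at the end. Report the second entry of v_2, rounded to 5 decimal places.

0.82667

Tv0 = (23.000000, 16.000000, 7.000000); divide by 23.000000 → v1 = (1.000000, 0.695652, 0.304348)
Tv1 = (9.782609, 8.086957, 4.304348); divide by 9.782609 → v2 = (1.000000, 0.826667, 0.440000)
Requested entry of v2: 186/225 = 0.82667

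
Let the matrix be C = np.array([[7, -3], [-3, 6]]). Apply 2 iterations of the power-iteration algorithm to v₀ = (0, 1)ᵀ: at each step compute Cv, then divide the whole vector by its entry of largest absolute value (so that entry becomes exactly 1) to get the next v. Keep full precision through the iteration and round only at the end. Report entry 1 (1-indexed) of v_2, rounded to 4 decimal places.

Cv0 = (-3.00000, 6.00000); divide by 6.00000 → v1 = (-0.50000, 1.00000)
Cv1 = (-6.50000, 7.50000); divide by 7.50000 → v2 = (-0.86667, 1.00000)
Requested entry of v2: -39/45 = -0.8667

-0.8667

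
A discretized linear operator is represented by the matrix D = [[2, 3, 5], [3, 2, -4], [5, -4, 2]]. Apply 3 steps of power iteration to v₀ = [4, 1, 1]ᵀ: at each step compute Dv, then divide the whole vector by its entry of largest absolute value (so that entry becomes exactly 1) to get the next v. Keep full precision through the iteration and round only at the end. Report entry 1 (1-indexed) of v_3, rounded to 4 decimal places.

0.7241

Dv0 = (16.00000, 10.00000, 18.00000); divide by 18.00000 → v1 = (0.88889, 0.55556, 1.00000)
Dv1 = (8.44444, -0.22222, 4.22222); divide by 8.44444 → v2 = (1.00000, -0.02632, 0.50000)
Dv2 = (4.42105, 0.94737, 6.10526); divide by 6.10526 → v3 = (0.72414, 0.15517, 1.00000)
Requested entry of v3: 672/928 = 0.7241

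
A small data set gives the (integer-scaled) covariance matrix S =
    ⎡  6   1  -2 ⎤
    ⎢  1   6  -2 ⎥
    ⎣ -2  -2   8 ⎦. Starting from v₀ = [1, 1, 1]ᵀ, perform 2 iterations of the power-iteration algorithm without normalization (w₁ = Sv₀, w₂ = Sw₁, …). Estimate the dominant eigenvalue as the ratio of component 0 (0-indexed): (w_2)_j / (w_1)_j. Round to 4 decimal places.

w1 = Sv₀ = (5, 5, 4)
w2 = Sw1 = (27, 27, 12)
Ratio at component: 27 / 5 = 5.4000

5.4000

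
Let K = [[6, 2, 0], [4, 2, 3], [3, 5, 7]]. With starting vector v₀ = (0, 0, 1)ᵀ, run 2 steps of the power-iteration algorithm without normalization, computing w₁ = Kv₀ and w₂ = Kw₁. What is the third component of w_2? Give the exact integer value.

w1 = Kv₀ = (6·0 + 2·0 + 0·1; 4·0 + 2·0 + 3·1; 3·0 + 5·0 + 7·1) = (0, 3, 7)
w2 = Kw1 = (6·0 + 2·3 + 0·7; 4·0 + 2·3 + 3·7; 3·0 + 5·3 + 7·7) = (6, 27, 64)
The requested component of w2 is 64.

64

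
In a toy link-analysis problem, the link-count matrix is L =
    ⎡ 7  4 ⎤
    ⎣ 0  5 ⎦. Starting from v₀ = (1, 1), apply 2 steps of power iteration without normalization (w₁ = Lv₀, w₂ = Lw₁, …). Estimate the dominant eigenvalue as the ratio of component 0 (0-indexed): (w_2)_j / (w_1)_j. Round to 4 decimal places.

8.8182

w1 = Lv₀ = (7·1 + 4·1; 0·1 + 5·1) = (11, 5)
w2 = Lw1 = (7·11 + 4·5; 0·11 + 5·5) = (97, 25)
Ratio at component: 97 / 11 = 8.8182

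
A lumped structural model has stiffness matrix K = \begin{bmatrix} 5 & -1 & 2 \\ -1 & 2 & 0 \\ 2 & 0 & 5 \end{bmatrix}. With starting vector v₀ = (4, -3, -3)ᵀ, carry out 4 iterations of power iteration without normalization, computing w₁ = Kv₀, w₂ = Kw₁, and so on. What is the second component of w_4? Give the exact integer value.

w1 = Kv₀ = (17, -10, -7)
w2 = Kw1 = (81, -37, -1)
w3 = Kw2 = (440, -155, 157)
w4 = Kw3 = (2669, -750, 1665)
The requested component of w4 is -750.

-750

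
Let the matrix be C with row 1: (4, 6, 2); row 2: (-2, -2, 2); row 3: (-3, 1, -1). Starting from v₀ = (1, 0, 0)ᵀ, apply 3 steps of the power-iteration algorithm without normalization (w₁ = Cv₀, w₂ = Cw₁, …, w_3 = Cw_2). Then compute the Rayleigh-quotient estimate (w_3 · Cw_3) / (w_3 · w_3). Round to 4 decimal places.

λ ≈ 3.9611

w1 = Cv₀ = (4, -2, -3)
w2 = Cw1 = (-2, -10, -11)
w3 = Cw2 = (-90, 2, 7)
Cw3 = (-334, 190, 265)
w3·Cw3 = (-90)·(-334) + 2·190 + 7·265 = 32295; w3·w3 = (-90)·(-90) + 2·2 + 7·7 = 8153
λ ≈ 32295/8153 = 3.9611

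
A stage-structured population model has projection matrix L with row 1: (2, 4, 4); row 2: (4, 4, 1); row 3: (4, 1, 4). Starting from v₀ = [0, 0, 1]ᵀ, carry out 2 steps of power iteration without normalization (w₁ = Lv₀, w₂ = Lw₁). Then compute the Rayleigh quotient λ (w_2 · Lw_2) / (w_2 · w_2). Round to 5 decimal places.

w1 = Lv₀ = (2·0 + 4·0 + 4·1; 4·0 + 4·0 + 1·1; 4·0 + 1·0 + 4·1) = (4, 1, 4)
w2 = Lw1 = (2·4 + 4·1 + 4·4; 4·4 + 4·1 + 1·4; 4·4 + 1·1 + 4·4) = (28, 24, 33)
Lw2 = (284, 241, 268)
w2·Lw2 = 28·284 + 24·241 + 33·268 = 22580; w2·w2 = 28·28 + 24·24 + 33·33 = 2449
λ ≈ 22580/2449 = 9.22009

λ ≈ 9.22009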